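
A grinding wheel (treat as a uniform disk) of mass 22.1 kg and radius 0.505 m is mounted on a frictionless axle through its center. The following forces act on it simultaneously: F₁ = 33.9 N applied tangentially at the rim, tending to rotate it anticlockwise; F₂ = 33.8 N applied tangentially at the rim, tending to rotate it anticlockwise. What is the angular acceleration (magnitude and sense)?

α ≈ 12.1 rad/s², anticlockwise

I = ½MR² = (1/2)(22.1)(0.505)² = 2.818 kg·m².
Taking anticlockwise as positive: τ₁ = +(33.9)(0.505) = +17.12 N·m; τ₂ = +(33.8)(0.505) = +17.07 N·m.
Net torque τ = 34.19 N·m.
α = τ/I = 34.19/2.818 = 12.13 rad/s².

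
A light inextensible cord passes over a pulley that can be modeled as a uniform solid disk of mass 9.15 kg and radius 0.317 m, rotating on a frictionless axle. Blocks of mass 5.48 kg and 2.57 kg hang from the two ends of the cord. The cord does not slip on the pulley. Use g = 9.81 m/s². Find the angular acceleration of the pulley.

I = ½MR² = (1/2)(9.15)(0.317)² = 0.4597 kg·m².
Heavier block: m₁g − T₁ = m₁a. Lighter block: T₂ − m₂g = m₂a.
Pulley: (T₁ − T₂)R = Iα = I(a/R), so T₁ − T₂ = (I/R²)a = (1/2)M_p a = 4.575·a.
Adding the three: (m₁ − m₂)g = (m₁ + m₂ + 4.575)a, so a = (5.48 − 2.57)(9.81)/(5.48 + 2.57 + 4.575) = 2.261 m/s².
α = a/R = 2.261/0.317 = 7.133 rad/s².

α ≈ 7.13 rad/s²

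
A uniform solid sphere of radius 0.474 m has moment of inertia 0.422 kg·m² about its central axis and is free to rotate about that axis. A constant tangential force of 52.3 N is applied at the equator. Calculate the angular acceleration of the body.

τ = F R = (52.3)(0.474) = 24.79 N·m.
Newton's second law for rotation, τ = Iα, gives α = τ/I = 24.79/0.4220 = 58.74 rad/s².

α ≈ 58.7 rad/s²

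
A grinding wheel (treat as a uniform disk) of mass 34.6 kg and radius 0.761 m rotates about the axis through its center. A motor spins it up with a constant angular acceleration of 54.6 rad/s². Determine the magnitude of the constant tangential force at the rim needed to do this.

I = ½MR² = (1/2)(34.6)(0.761)² = 10.02 kg·m².
The required torque is τ = Iα = (10.02)(54.60) = 547.0 N·m.
A tangential force at the rim gives τ = FR, so F = τ/R = 547.0/0.761 = 718.8 N.

F ≈ 719 N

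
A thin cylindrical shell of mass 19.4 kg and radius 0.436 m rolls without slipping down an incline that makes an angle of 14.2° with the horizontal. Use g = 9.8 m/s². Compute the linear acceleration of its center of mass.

Translation along the incline: Mg sinθ − f = Ma.
Rotation about the center: fR = Iα with I = MR². No-slip gives a = αR, so f = (I/R²)a = M a.
Substituting: Mg sinθ = (1 + 1.000)Ma, so a = g sinθ/(1 + 1.000) = (9.8) sin 14.2° / 2.000 = 1.202 m/s².

a ≈ 1.20 m/s²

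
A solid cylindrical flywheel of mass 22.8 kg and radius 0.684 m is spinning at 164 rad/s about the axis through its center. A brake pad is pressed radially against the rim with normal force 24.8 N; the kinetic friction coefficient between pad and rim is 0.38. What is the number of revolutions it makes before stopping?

≈ 1770 revolutions

I = ½MR² = (1/2)(22.8)(0.684)² = 5.334 kg·m².
Friction force f = μN = (0.38)(24.8) = 9.424 N at the rim; torque magnitude τ = fR = 6.446 N·m, opposing ω.
|α| = τ/I = 6.446/5.334 = 1.209 rad/s² (deceleration).
ω² = ω₀² − 2|α|θ with ω = 0 ⇒ θ = ω₀²/(2|α|) = 11130 rad = 1771 rev.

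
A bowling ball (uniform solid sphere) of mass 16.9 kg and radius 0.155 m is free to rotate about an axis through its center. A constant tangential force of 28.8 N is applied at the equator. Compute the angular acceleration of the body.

α ≈ 27.5 rad/s²

I = (2/5)MR² = (2/5)(16.9)(0.155)² = 0.1624 kg·m².
τ = F R = (28.8)(0.155) = 4.464 N·m.
From τ = Iα: α = 4.464/0.1624 = 27.49 rad/s².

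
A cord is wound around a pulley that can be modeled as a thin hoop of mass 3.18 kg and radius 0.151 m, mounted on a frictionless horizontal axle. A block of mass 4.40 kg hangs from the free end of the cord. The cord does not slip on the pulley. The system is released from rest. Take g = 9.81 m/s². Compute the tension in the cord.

I = MR² = (3.18)(0.151)² = 0.07251 kg·m².
Block: mg − T = ma. Pulley: TR = Iα. No-slip: a = αR, so T = (I/R²)a = 3.180·a.
Then mg = (m + 3.180)a, so a = (4.40)(9.81)/(4.40 + 3.180) = 5.694 m/s².
T = 3.180·a = 18.11 N.

T ≈ 18.1 N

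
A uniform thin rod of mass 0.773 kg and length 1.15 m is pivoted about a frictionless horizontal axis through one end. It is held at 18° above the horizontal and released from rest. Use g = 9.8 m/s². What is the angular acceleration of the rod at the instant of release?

About the pivot, I = (1/3)ML² = (1/3)(0.773)(1.15)² = 0.3408 kg·m².
The weight acts at the center, a distance L/2 = 0.5750 m from the pivot; τ = Mg(L/2) cos 18° = 4.143 N·m.
α = τ/I = 4.143/0.3408 = 12.16 rad/s².
(Equivalently α = (3g/(2L)) cos 18° = 12.16 rad/s².)

α ≈ 12.2 rad/s²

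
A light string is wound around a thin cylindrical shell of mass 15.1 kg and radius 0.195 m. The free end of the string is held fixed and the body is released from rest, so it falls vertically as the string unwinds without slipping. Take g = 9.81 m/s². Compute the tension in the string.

T ≈ 74.1 N

Translation: Mg − T = Ma. Rotation about the center: TR = Iα with I = MR².
With a = αR: T = (I/R²)a = M a, so Mg = (1 + 1.000)Ma.
a = g/(1 + 1.000) = 9.81/2.000 = 4.905 m/s².
T = 1.000·M·a = (1.000)(15.1)(4.905) = 74.07 N.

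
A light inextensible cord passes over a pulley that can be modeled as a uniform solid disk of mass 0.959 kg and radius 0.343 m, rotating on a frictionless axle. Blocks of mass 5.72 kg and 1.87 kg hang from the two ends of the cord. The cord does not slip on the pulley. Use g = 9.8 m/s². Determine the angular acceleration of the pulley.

α ≈ 13.6 rad/s²

I = ½MR² = (1/2)(0.959)(0.343)² = 0.05641 kg·m².
Heavier block: m₁g − T₁ = m₁a. Lighter block: T₂ − m₂g = m₂a.
Pulley: (T₁ − T₂)R = Iα = I(a/R), so T₁ − T₂ = (I/R²)a = (1/2)M_p a = 0.4795·a.
Adding the three: (m₁ − m₂)g = (m₁ + m₂ + 0.4795)a, so a = (5.72 − 1.87)(9.8)/(5.72 + 1.87 + 0.4795) = 4.676 m/s².
α = a/R = 4.676/0.343 = 13.63 rad/s².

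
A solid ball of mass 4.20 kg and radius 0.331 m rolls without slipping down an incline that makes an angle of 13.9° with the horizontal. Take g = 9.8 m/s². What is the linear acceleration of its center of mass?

Translation along the incline: Mg sinθ − f = Ma.
Rotation about the center: fR = Iα with I = (2/5)MR². No-slip gives a = αR, so f = (I/R²)a = (2/5)M a.
Substituting: Mg sinθ = (1 + 0.4000)Ma, so a = g sinθ/(1 + 0.4000) = (9.8) sin 13.9° / 1.400 = 1.682 m/s².

a ≈ 1.68 m/s²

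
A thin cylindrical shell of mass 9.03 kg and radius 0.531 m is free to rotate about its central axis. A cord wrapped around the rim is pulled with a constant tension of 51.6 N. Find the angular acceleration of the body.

α ≈ 10.8 rad/s²

I = MR² = (9.03)(0.531)² = 2.546 kg·m².
τ = F R = (51.6)(0.531) = 27.40 N·m.
From τ = Iα: α = 27.40/2.546 = 10.76 rad/s².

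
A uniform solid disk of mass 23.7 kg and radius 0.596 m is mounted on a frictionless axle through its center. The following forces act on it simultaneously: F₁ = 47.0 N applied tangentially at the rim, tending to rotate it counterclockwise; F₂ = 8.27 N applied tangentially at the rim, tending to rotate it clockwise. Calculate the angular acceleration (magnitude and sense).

α ≈ 5.48 rad/s², counterclockwise

I = ½MR² = (1/2)(23.7)(0.596)² = 4.209 kg·m².
Taking counterclockwise as positive: τ₁ = +(47.0)(0.596) = +28.01 N·m; τ₂ = −(8.27)(0.596) = −4.929 N·m.
Net torque τ = 23.08 N·m.
α = τ/I = 23.08/4.209 = 5.484 rad/s².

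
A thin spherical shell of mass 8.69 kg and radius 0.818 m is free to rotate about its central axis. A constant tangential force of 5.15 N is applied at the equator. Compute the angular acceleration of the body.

α ≈ 1.09 rad/s²

I = (2/3)MR² = (2/3)(8.69)(0.818)² = 3.876 kg·m².
τ = F R = (5.15)(0.818) = 4.213 N·m.
Newton's second law for rotation, τ = Iα, gives α = τ/I = 4.213/3.876 = 1.087 rad/s².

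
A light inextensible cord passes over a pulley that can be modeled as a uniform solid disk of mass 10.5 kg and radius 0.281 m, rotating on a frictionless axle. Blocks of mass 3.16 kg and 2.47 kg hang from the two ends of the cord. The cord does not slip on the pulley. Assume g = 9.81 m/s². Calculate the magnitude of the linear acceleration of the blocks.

a ≈ 0.622 m/s²

I = ½MR² = (1/2)(10.5)(0.281)² = 0.4145 kg·m².
Heavier block: m₁g − T₁ = m₁a. Lighter block: T₂ − m₂g = m₂a.
Pulley: (T₁ − T₂)R = Iα = I(a/R), so T₁ − T₂ = (I/R²)a = (1/2)M_p a = 5.250·a.
Adding the three: (m₁ − m₂)g = (m₁ + m₂ + 5.250)a, so a = (3.16 − 2.47)(9.81)/(3.16 + 2.47 + 5.250) = 0.6221 m/s².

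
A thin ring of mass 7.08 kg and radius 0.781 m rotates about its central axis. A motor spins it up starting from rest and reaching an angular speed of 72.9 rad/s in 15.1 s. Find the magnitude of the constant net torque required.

I = MR² = (7.08)(0.781)² = 4.319 kg·m².
α = Δω/Δt = (72.9 − 0)/15.1 = 4.828 rad/s².
τ = Iα = (4.319)(4.828) = 20.85 N·m.

τ ≈ 20.8 N·m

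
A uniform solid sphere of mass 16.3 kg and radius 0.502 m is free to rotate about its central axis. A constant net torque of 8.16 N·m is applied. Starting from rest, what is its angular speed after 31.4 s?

ω ≈ 156 rad/s

I = (2/5)MR² = (2/5)(16.3)(0.502)² = 1.643 kg·m².
α = τ/I = 8.16/1.643 = 4.966 rad/s².
ω = ω₀ + αt = 0 + (4.966)(31.4) = 155.9 rad/s.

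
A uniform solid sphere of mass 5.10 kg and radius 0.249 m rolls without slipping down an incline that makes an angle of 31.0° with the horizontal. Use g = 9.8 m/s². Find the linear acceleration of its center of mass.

a ≈ 3.61 m/s²

Translation along the incline: Mg sinθ − f = Ma.
Rotation about the center: fR = Iα with I = (2/5)MR². No-slip gives a = αR, so f = (I/R²)a = (2/5)M a.
Substituting: Mg sinθ = (1 + 0.4000)Ma, so a = g sinθ/(1 + 0.4000) = (9.8) sin 31.0° / 1.400 = 3.605 m/s².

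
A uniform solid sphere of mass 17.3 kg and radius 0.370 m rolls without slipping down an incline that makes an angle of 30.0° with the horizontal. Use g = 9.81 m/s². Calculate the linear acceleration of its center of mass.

a ≈ 3.50 m/s²

Translation along the incline: Mg sinθ − f = Ma.
Rotation about the center: fR = Iα with I = (2/5)MR². No-slip gives a = αR, so f = (I/R²)a = (2/5)M a.
Substituting: Mg sinθ = (1 + 0.4000)Ma, so a = g sinθ/(1 + 0.4000) = (9.81) sin 30.0° / 1.400 = 3.504 m/s².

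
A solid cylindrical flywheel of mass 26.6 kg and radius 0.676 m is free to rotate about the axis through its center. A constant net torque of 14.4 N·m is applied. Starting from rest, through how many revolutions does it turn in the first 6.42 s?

I = ½MR² = (1/2)(26.6)(0.676)² = 6.078 kg·m².
α = τ/I = 14.4/6.078 = 2.369 rad/s².
θ = ½αt² = ½(2.369)(6.42)² = 48.83 rad.
Revolutions = θ/(2π) = 7.771.

≈ 7.77 revolutions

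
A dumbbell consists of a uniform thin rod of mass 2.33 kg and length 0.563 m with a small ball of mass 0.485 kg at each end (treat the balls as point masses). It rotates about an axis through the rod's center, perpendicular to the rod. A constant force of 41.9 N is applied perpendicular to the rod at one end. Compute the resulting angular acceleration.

α ≈ 85.2 rad/s²

I_rod = (1/12)ML² = (1/12)(2.33)(0.563)² = 0.06154 kg·m².
I_balls = 2·m·(L/2)² = 2(0.485)(0.2815)² = 0.07686 kg·m².
Total I = 0.1384 kg·m².
τ = F·(L/2) = (41.9)(0.281) = 11.79 N·m.
α = τ/I = 11.79/0.1384 = 85.22 rad/s².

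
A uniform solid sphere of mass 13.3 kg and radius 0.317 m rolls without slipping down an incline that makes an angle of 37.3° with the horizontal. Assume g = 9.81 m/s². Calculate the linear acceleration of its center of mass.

Translation along the incline: Mg sinθ − f = Ma.
Rotation about the center: fR = Iα with I = (2/5)MR². No-slip gives a = αR, so f = (I/R²)a = (2/5)M a.
Substituting: Mg sinθ = (1 + 0.4000)Ma, so a = g sinθ/(1 + 0.4000) = (9.81) sin 37.3° / 1.400 = 4.246 m/s².

a ≈ 4.25 m/s²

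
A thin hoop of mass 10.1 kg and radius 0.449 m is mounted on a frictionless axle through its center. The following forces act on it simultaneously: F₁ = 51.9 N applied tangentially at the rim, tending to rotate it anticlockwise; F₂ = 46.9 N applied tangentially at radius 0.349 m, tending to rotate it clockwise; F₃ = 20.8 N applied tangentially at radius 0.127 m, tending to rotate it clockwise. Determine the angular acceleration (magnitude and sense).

α ≈ 2.11 rad/s², anticlockwise

I = MR² = (10.1)(0.449)² = 2.036 kg·m².
Taking anticlockwise as positive: τ₁ = +(51.9)(0.449) = +23.30 N·m; τ₂ = −(46.9)(0.349) = −16.37 N·m; τ₃ = −(20.8)(0.127) = −2.642 N·m.
Net torque τ = 4.293 N·m.
α = τ/I = 4.293/2.036 = 2.109 rad/s².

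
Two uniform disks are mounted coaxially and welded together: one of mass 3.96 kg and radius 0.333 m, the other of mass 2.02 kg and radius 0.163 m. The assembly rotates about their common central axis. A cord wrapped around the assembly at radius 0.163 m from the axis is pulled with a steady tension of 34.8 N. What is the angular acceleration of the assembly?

α ≈ 23.0 rad/s²

I = ½M₁R₁² + ½M₂R₂² = ½(3.96)(0.333)² + ½(2.02)(0.163)² = 0.2464 kg·m².
τ = F r = (34.8)(0.163) = 5.672 N·m.
α = τ/I = 5.672/0.2464 = 23.02 rad/s².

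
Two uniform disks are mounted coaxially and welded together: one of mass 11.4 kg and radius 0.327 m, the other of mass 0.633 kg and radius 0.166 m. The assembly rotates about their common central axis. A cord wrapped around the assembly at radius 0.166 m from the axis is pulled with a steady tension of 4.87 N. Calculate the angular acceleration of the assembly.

I = ½M₁R₁² + ½M₂R₂² = ½(11.4)(0.327)² + ½(0.633)(0.166)² = 0.6182 kg·m².
τ = F r = (4.87)(0.166) = 0.8084 N·m.
α = τ/I = 0.8084/0.6182 = 1.308 rad/s².

α ≈ 1.31 rad/s²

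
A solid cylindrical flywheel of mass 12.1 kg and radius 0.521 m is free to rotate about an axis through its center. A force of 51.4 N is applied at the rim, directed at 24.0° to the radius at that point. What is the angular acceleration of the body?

α ≈ 6.63 rad/s²

I = ½MR² = (1/2)(12.1)(0.521)² = 1.642 kg·m².
Only the tangential component produces torque: τ = F R sinθ = (51.4)(0.521) sin 24.0° = 10.89 N·m.
From τ = Iα: α = 10.89/1.642 = 6.633 rad/s².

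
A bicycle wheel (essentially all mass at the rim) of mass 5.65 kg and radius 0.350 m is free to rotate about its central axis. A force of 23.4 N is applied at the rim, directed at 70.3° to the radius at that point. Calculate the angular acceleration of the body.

α ≈ 11.1 rad/s²

I = MR² = (5.65)(0.350)² = 0.6921 kg·m².
Only the tangential component produces torque: τ = F R sinθ = (23.4)(0.350) sin 70.3° = 7.711 N·m.
From τ = Iα: α = 7.711/0.6921 = 11.14 rad/s².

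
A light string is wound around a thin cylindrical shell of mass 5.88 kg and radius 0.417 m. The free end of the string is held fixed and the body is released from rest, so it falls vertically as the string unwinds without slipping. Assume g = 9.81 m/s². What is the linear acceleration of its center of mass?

a ≈ 4.91 m/s²

Translation: Mg − T = Ma. Rotation about the center: TR = Iα with I = MR².
With a = αR: T = (I/R²)a = M a, so Mg = (1 + 1.000)Ma.
a = g/(1 + 1.000) = 9.81/2.000 = 4.905 m/s².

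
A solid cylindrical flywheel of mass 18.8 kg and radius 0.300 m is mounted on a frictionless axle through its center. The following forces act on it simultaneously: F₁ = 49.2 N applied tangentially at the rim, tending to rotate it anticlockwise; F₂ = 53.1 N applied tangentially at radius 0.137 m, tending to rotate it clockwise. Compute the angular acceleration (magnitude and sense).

I = ½MR² = (1/2)(18.8)(0.300)² = 0.8460 kg·m².
Taking anticlockwise as positive: τ₁ = +(49.2)(0.300) = +14.76 N·m; τ₂ = −(53.1)(0.137) = −7.275 N·m.
Net torque τ = 7.485 N·m.
α = τ/I = 7.485/0.8460 = 8.848 rad/s².

α ≈ 8.85 rad/s², anticlockwise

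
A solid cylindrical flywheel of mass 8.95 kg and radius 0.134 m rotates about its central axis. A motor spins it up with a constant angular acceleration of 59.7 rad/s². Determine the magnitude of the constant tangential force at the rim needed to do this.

F ≈ 35.8 N

I = ½MR² = (1/2)(8.95)(0.134)² = 0.08035 kg·m².
The required torque is τ = Iα = (0.08035)(59.70) = 4.797 N·m.
A tangential force at the rim gives τ = FR, so F = τ/R = 4.797/0.134 = 35.80 N.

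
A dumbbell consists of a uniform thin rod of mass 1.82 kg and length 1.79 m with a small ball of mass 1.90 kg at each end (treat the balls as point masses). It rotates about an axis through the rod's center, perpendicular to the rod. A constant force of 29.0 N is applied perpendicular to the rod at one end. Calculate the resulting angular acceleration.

I_rod = (1/12)ML² = (1/12)(1.82)(1.79)² = 0.4860 kg·m².
I_balls = 2·m·(L/2)² = 2(1.90)(0.8950)² = 3.044 kg·m².
Total I = 3.530 kg·m².
τ = F·(L/2) = (29.0)(0.895) = 25.96 N·m.
α = τ/I = 25.96/3.530 = 7.353 rad/s².

α ≈ 7.35 rad/s²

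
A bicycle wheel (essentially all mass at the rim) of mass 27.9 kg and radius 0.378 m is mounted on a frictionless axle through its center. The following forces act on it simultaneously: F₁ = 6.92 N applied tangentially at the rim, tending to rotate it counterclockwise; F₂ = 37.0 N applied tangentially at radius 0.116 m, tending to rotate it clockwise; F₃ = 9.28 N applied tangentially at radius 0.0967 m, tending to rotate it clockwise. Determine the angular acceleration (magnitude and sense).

I = MR² = (27.9)(0.378)² = 3.986 kg·m².
Taking counterclockwise as positive: τ₁ = +(6.92)(0.378) = +2.616 N·m; τ₂ = −(37.0)(0.116) = −4.292 N·m; τ₃ = −(9.28)(0.0967) = −0.8974 N·m.
Net torque τ = -2.574 N·m.
α = τ/I = -2.574/3.986 = -0.6456 rad/s².

α ≈ 0.646 rad/s², clockwise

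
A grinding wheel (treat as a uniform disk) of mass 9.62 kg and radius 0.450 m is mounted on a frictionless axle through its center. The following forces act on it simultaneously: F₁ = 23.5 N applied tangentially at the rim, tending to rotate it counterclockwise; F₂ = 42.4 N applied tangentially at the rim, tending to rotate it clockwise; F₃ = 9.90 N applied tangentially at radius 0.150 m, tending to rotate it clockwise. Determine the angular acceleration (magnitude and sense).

α ≈ 10.3 rad/s², clockwise

I = ½MR² = (1/2)(9.62)(0.450)² = 0.9740 kg·m².
Taking counterclockwise as positive: τ₁ = +(23.5)(0.450) = +10.58 N·m; τ₂ = −(42.4)(0.450) = −19.08 N·m; τ₃ = −(9.90)(0.150) = −1.485 N·m.
Net torque τ = -9.990 N·m.
α = τ/I = -9.990/0.9740 = -10.26 rad/s².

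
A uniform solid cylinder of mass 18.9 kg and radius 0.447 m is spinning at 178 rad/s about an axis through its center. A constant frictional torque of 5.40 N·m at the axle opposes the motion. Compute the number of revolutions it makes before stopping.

≈ 882 revolutions

I = ½MR² = (1/2)(18.9)(0.447)² = 1.888 kg·m².
The net torque has magnitude 5.40 N·m, opposing ω.
|α| = τ/I = 5.400/1.888 = 2.860 rad/s² (deceleration).
ω² = ω₀² − 2|α|θ with ω = 0 ⇒ θ = ω₀²/(2|α|) = 5539 rad = 881.6 rev.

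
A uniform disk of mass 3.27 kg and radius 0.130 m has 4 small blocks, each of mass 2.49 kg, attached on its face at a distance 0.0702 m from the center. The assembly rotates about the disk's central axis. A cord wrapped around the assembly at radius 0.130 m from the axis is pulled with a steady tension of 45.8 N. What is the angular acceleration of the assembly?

α ≈ 77.6 rad/s²

I_disk = ½MR² = ½(3.27)(0.130)² = 0.02763 kg·m².
I_blocks = 4·m·r² = 4(2.49)(0.0702)² = 0.04908 kg·m².
Total I = 0.07671 kg·m².
τ = F r = (45.8)(0.130) = 5.954 N·m.
α = τ/I = 5.954/0.07671 = 77.61 rad/s².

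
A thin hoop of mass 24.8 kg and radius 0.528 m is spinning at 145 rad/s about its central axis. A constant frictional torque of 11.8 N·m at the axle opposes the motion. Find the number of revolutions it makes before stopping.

I = MR² = (24.8)(0.528)² = 6.914 kg·m².
The net torque has magnitude 11.8 N·m, opposing ω.
|α| = τ/I = 11.80/6.914 = 1.707 rad/s² (deceleration).
ω² = ω₀² − 2|α|θ with ω = 0 ⇒ θ = ω₀²/(2|α|) = 6159 rad = 980.3 rev.

≈ 980 revolutions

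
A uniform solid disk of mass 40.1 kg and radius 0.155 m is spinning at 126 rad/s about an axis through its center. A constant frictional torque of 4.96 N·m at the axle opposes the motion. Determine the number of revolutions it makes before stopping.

I = ½MR² = (1/2)(40.1)(0.155)² = 0.4817 kg·m².
The net torque has magnitude 4.96 N·m, opposing ω.
|α| = τ/I = 4.960/0.4817 = 10.30 rad/s² (deceleration).
ω² = ω₀² − 2|α|θ with ω = 0 ⇒ θ = ω₀²/(2|α|) = 770.9 rad = 122.7 rev.

≈ 123 revolutions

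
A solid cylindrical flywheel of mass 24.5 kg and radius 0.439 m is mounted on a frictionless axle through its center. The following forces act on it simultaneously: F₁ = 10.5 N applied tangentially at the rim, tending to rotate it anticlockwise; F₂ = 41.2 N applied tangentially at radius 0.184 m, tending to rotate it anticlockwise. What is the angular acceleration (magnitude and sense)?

α ≈ 5.16 rad/s², anticlockwise

I = ½MR² = (1/2)(24.5)(0.439)² = 2.361 kg·m².
Taking anticlockwise as positive: τ₁ = +(10.5)(0.439) = +4.609 N·m; τ₂ = +(41.2)(0.184) = +7.581 N·m.
Net torque τ = 12.19 N·m.
α = τ/I = 12.19/2.361 = 5.164 rad/s².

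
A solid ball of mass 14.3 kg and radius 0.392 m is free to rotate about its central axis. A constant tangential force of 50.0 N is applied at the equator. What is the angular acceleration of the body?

I = (2/5)MR² = (2/5)(14.3)(0.392)² = 0.8790 kg·m².
τ = F R = (50.0)(0.392) = 19.60 N·m.
From τ = Iα: α = 19.60/0.8790 = 22.30 rad/s².

α ≈ 22.3 rad/s²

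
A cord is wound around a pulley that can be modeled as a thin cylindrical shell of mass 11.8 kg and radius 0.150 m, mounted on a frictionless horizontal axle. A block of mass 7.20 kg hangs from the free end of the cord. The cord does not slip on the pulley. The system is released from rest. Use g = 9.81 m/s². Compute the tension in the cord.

T ≈ 43.9 N

I = MR² = (11.8)(0.150)² = 0.2655 kg·m².
Block: mg − T = ma. Pulley: TR = Iα. No-slip: a = αR, so T = (I/R²)a = 11.80·a.
Then mg = (m + 11.80)a, so a = (7.20)(9.81)/(7.20 + 11.80) = 3.717 m/s².
T = 11.80·a = 43.87 N.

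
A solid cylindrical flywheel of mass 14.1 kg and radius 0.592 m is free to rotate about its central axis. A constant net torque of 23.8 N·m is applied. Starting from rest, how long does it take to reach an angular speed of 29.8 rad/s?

t ≈ 3.09 s

I = ½MR² = (1/2)(14.1)(0.592)² = 2.471 kg·m².
α = τ/I = 23.8/2.471 = 9.633 rad/s².
ω = αt ⇒ t = ω/α = 29.8/9.633 = 3.094 s.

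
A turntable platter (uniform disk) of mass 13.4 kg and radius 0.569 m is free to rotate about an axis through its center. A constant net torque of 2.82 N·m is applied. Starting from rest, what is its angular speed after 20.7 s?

ω ≈ 26.9 rad/s

I = ½MR² = (1/2)(13.4)(0.569)² = 2.169 kg·m².
α = τ/I = 2.82/2.169 = 1.300 rad/s².
ω = ω₀ + αt = 0 + (1.300)(20.7) = 26.91 rad/s.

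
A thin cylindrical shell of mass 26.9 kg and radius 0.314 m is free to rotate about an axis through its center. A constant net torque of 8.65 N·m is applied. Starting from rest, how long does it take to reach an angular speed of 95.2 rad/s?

t ≈ 29.2 s

I = MR² = (26.9)(0.314)² = 2.652 kg·m².
α = τ/I = 8.65/2.652 = 3.261 rad/s².
ω = αt ⇒ t = ω/α = 95.2/3.261 = 29.19 s.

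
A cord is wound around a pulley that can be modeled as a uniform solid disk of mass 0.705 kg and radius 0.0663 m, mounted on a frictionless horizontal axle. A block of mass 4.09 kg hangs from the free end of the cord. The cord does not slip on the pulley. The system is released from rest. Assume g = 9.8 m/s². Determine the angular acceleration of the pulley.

I = ½MR² = (1/2)(0.705)(0.0663)² = 0.001549 kg·m².
Block: mg − T = ma. Pulley: TR = Iα. No-slip: a = αR, so T = (I/R²)a = 0.3525·a.
Then mg = (m + 0.3525)a, so a = (4.09)(9.8)/(4.09 + 0.3525) = 9.022 m/s².
α = a/R = 9.022/0.0663 = 136.1 rad/s².

α ≈ 136 rad/s²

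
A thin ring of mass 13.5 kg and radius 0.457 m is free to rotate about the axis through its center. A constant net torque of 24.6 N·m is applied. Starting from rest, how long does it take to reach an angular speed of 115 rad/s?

t ≈ 13.2 s

I = MR² = (13.5)(0.457)² = 2.819 kg·m².
α = τ/I = 24.6/2.819 = 8.725 rad/s².
ω = αt ⇒ t = ω/α = 115/8.725 = 13.18 s.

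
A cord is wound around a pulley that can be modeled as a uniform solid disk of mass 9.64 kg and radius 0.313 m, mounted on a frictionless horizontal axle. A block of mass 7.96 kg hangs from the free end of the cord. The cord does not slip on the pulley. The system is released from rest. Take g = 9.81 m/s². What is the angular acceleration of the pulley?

α ≈ 19.5 rad/s²

I = ½MR² = (1/2)(9.64)(0.313)² = 0.4722 kg·m².
Block: mg − T = ma. Pulley: TR = Iα. No-slip: a = αR, so T = (I/R²)a = 4.820·a.
Then mg = (m + 4.820)a, so a = (7.96)(9.81)/(7.96 + 4.820) = 6.110 m/s².
α = a/R = 6.110/0.313 = 19.52 rad/s².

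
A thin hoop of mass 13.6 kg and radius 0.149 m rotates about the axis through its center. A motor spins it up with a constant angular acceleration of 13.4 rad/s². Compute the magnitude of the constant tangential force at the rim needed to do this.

I = MR² = (13.6)(0.149)² = 0.3019 kg·m².
The required torque is τ = Iα = (0.3019)(13.40) = 4.046 N·m.
A tangential force at the rim gives τ = FR, so F = τ/R = 4.046/0.149 = 27.15 N.

F ≈ 27.2 N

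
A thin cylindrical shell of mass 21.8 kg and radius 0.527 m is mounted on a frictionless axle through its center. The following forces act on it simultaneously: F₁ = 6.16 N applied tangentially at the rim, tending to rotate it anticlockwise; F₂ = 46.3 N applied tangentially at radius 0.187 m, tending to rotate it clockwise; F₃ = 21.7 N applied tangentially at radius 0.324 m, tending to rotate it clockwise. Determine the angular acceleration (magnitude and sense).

I = MR² = (21.8)(0.527)² = 6.054 kg·m².
Taking anticlockwise as positive: τ₁ = +(6.16)(0.527) = +3.246 N·m; τ₂ = −(46.3)(0.187) = −8.658 N·m; τ₃ = −(21.7)(0.324) = −7.031 N·m.
Net torque τ = -12.44 N·m.
α = τ/I = -12.44/6.054 = -2.055 rad/s².

α ≈ 2.06 rad/s², clockwise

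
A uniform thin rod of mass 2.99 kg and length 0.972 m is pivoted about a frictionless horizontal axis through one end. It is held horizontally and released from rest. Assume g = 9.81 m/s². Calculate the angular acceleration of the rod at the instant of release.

About the pivot, I = (1/3)ML² = (1/3)(2.99)(0.972)² = 0.9416 kg·m².
The weight acts at the center, a distance L/2 = 0.4860 m from the pivot; τ = Mg(L/2) = 14.26 N·m.
α = τ/I = 14.26/0.9416 = 15.14 rad/s².

α ≈ 15.1 rad/s²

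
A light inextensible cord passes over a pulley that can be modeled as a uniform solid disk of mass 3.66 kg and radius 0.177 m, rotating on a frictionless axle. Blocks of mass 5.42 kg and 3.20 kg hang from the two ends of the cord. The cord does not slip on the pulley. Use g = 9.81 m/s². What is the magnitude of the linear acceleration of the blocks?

I = ½MR² = (1/2)(3.66)(0.177)² = 0.05733 kg·m².
Heavier block: m₁g − T₁ = m₁a. Lighter block: T₂ − m₂g = m₂a.
Pulley: (T₁ − T₂)R = Iα = I(a/R), so T₁ − T₂ = (I/R²)a = (1/2)M_p a = 1.830·a.
Adding the three: (m₁ − m₂)g = (m₁ + m₂ + 1.830)a, so a = (5.42 − 3.20)(9.81)/(5.42 + 3.20 + 1.830) = 2.084 m/s².

a ≈ 2.08 m/s²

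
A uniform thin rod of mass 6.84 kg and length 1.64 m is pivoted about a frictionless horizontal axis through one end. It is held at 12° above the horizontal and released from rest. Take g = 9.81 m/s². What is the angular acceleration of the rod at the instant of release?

About the pivot, I = (1/3)ML² = (1/3)(6.84)(1.64)² = 6.132 kg·m².
The weight acts at the center, a distance L/2 = 0.8200 m from the pivot; τ = Mg(L/2) cos 12° = 53.82 N·m.
α = τ/I = 53.82/6.132 = 8.776 rad/s².

α ≈ 8.78 rad/s²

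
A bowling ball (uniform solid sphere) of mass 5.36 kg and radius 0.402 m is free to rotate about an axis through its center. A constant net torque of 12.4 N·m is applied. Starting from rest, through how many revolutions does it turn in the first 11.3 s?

≈ 364 revolutions

I = (2/5)MR² = (2/5)(5.36)(0.402)² = 0.3465 kg·m².
α = τ/I = 12.4/0.3465 = 35.79 rad/s².
θ = ½αt² = ½(35.79)(11.3)² = 2285 rad.
Revolutions = θ/(2π) = 363.7.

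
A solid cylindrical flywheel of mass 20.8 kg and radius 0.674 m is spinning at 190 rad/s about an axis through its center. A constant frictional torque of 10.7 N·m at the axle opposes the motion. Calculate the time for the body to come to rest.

I = ½MR² = (1/2)(20.8)(0.674)² = 4.724 kg·m².
The net torque has magnitude 10.7 N·m, opposing ω.
|α| = τ/I = 10.70/4.724 = 2.265 rad/s² (deceleration).
0 = ω₀ − |α|t ⇒ t = ω₀/|α| = 190/2.265 = 83.89 s.

t ≈ 83.9 s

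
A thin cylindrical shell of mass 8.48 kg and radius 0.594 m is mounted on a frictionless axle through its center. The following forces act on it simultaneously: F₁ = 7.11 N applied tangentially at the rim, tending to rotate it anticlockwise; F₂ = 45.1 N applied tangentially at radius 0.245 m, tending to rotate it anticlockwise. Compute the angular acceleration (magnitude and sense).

α ≈ 5.10 rad/s², anticlockwise

I = MR² = (8.48)(0.594)² = 2.992 kg·m².
Taking anticlockwise as positive: τ₁ = +(7.11)(0.594) = +4.223 N·m; τ₂ = +(45.1)(0.245) = +11.05 N·m.
Net torque τ = 15.27 N·m.
α = τ/I = 15.27/2.992 = 5.104 rad/s².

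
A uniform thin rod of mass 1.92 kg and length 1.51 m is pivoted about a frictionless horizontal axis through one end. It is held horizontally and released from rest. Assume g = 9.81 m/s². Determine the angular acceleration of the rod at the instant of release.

α ≈ 9.75 rad/s²

About the pivot, I = (1/3)ML² = (1/3)(1.92)(1.51)² = 1.459 kg·m².
The weight acts at the center, a distance L/2 = 0.7550 m from the pivot; τ = Mg(L/2) = 14.22 N·m.
α = τ/I = 14.22/1.459 = 9.745 rad/s².
(Equivalently α = (3g/(2L)) = 9.745 rad/s².)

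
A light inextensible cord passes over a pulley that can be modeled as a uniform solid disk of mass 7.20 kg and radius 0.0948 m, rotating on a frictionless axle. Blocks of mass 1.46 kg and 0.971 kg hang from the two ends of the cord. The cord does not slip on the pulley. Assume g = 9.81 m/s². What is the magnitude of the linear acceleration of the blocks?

a ≈ 0.795 m/s²

I = ½MR² = (1/2)(7.20)(0.0948)² = 0.03235 kg·m².
Heavier block: m₁g − T₁ = m₁a. Lighter block: T₂ − m₂g = m₂a.
Pulley: (T₁ − T₂)R = Iα = I(a/R), so T₁ − T₂ = (I/R²)a = (1/2)M_p a = 3.600·a.
Adding the three: (m₁ − m₂)g = (m₁ + m₂ + 3.600)a, so a = (1.46 − 0.971)(9.81)/(1.46 + 0.971 + 3.600) = 0.7954 m/s².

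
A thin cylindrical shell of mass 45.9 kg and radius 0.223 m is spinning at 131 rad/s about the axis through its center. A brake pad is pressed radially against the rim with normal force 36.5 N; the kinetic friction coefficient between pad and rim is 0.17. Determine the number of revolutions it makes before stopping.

≈ 2250 revolutions

I = MR² = (45.9)(0.223)² = 2.283 kg·m².
Friction force f = μN = (0.17)(36.5) = 6.205 N at the rim; torque magnitude τ = fR = 1.384 N·m, opposing ω.
|α| = τ/I = 1.384/2.283 = 0.6062 rad/s² (deceleration).
ω² = ω₀² − 2|α|θ with ω = 0 ⇒ θ = ω₀²/(2|α|) = 14150 rad = 2253 rev.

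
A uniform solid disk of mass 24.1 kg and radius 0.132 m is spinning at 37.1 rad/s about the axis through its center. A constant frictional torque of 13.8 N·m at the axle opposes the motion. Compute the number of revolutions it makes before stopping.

I = ½MR² = (1/2)(24.1)(0.132)² = 0.2100 kg·m².
The net torque has magnitude 13.8 N·m, opposing ω.
|α| = τ/I = 13.80/0.2100 = 65.73 rad/s² (deceleration).
ω² = ω₀² − 2|α|θ with ω = 0 ⇒ θ = ω₀²/(2|α|) = 10.47 rad = 1.666 rev.

≈ 1.67 revolutions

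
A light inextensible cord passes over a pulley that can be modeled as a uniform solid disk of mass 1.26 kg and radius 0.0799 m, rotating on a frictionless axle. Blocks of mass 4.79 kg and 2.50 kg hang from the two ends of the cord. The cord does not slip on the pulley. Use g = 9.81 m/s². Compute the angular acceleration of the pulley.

α ≈ 35.5 rad/s²

I = ½MR² = (1/2)(1.26)(0.0799)² = 0.004022 kg·m².
Heavier block: m₁g − T₁ = m₁a. Lighter block: T₂ − m₂g = m₂a.
Pulley: (T₁ − T₂)R = Iα = I(a/R), so T₁ − T₂ = (I/R²)a = (1/2)M_p a = 0.6300·a.
Adding the three: (m₁ − m₂)g = (m₁ + m₂ + 0.6300)a, so a = (4.79 − 2.50)(9.81)/(4.79 + 2.50 + 0.6300) = 2.836 m/s².
α = a/R = 2.836/0.0799 = 35.50 rad/s².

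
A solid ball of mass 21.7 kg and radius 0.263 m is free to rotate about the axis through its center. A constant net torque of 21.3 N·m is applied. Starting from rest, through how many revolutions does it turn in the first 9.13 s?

I = (2/5)MR² = (2/5)(21.7)(0.263)² = 0.6004 kg·m².
α = τ/I = 21.3/0.6004 = 35.48 rad/s².
θ = ½αt² = ½(35.48)(9.13)² = 1479 rad.
Revolutions = θ/(2π) = 235.3.

≈ 235 revolutions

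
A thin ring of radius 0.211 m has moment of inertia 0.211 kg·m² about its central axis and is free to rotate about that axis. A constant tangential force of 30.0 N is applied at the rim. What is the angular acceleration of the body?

α ≈ 30.0 rad/s²

τ = F R = (30.0)(0.211) = 6.330 N·m.
Newton's second law for rotation, τ = Iα, gives α = τ/I = 6.330/0.2110 = 30.00 rad/s².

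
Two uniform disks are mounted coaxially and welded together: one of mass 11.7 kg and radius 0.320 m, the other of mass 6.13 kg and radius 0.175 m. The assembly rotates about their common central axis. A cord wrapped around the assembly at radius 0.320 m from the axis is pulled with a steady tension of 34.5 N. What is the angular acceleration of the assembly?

I = ½M₁R₁² + ½M₂R₂² = ½(11.7)(0.320)² + ½(6.13)(0.175)² = 0.6929 kg·m².
τ = F r = (34.5)(0.320) = 11.04 N·m.
α = τ/I = 11.04/0.6929 = 15.93 rad/s².

α ≈ 15.9 rad/s²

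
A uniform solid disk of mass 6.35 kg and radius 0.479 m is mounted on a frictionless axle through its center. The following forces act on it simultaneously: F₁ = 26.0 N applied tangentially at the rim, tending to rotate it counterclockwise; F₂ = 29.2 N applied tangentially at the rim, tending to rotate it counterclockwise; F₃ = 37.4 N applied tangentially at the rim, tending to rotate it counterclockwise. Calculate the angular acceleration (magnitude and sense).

α ≈ 60.9 rad/s², counterclockwise

I = ½MR² = (1/2)(6.35)(0.479)² = 0.7285 kg·m².
Taking counterclockwise as positive: τ₁ = +(26.0)(0.479) = +12.45 N·m; τ₂ = +(29.2)(0.479) = +13.99 N·m; τ₃ = +(37.4)(0.479) = +17.91 N·m.
Net torque τ = 44.36 N·m.
α = τ/I = 44.36/0.7285 = 60.89 rad/s².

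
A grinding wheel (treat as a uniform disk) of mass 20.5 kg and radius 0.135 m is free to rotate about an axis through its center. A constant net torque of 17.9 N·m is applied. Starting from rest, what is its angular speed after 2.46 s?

I = ½MR² = (1/2)(20.5)(0.135)² = 0.1868 kg·m².
α = τ/I = 17.9/0.1868 = 95.82 rad/s².
ω = ω₀ + αt = 0 + (95.82)(2.46) = 235.7 rad/s.

ω ≈ 236 rad/s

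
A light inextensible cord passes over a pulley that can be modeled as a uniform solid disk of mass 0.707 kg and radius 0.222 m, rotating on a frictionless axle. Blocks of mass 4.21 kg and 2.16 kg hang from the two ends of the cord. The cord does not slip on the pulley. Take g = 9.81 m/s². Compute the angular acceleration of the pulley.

I = ½MR² = (1/2)(0.707)(0.222)² = 0.01742 kg·m².
Heavier block: m₁g − T₁ = m₁a. Lighter block: T₂ − m₂g = m₂a.
Pulley: (T₁ − T₂)R = Iα = I(a/R), so T₁ − T₂ = (I/R²)a = (1/2)M_p a = 0.3535·a.
Adding the three: (m₁ − m₂)g = (m₁ + m₂ + 0.3535)a, so a = (4.21 − 2.16)(9.81)/(4.21 + 2.16 + 0.3535) = 2.991 m/s².
α = a/R = 2.991/0.222 = 13.47 rad/s².

α ≈ 13.5 rad/s²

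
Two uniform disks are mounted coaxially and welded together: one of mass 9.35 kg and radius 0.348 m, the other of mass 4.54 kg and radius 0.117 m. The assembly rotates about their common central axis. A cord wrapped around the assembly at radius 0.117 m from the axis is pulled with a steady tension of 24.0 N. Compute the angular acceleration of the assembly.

I = ½M₁R₁² + ½M₂R₂² = ½(9.35)(0.348)² + ½(4.54)(0.117)² = 0.5972 kg·m².
τ = F r = (24.0)(0.117) = 2.808 N·m.
α = τ/I = 2.808/0.5972 = 4.702 rad/s².

α ≈ 4.70 rad/s²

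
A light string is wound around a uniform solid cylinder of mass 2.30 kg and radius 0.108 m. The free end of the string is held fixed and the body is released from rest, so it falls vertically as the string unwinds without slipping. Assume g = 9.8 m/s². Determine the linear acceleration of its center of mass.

a ≈ 6.53 m/s²

Translation: Mg − T = Ma. Rotation about the center: TR = Iα with I = ½MR².
With a = αR: T = (I/R²)a = (1/2)M a, so Mg = (1 + 0.5000)Ma.
a = g/(1 + 0.5000) = 9.8/1.500 = 6.533 m/s².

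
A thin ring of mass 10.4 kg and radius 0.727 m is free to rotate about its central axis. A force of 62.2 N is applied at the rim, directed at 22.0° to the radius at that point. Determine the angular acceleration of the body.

I = MR² = (10.4)(0.727)² = 5.497 kg·m².
Only the tangential component produces torque: τ = F R sinθ = (62.2)(0.727) sin 22.0° = 16.94 N·m.
From τ = Iα: α = 16.94/5.497 = 3.082 rad/s².

α ≈ 3.08 rad/s²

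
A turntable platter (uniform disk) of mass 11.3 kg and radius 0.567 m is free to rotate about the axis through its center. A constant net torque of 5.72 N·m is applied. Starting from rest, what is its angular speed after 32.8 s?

ω ≈ 103 rad/s

I = ½MR² = (1/2)(11.3)(0.567)² = 1.816 kg·m².
α = τ/I = 5.72/1.816 = 3.149 rad/s².
ω = ω₀ + αt = 0 + (3.149)(32.8) = 103.3 rad/s.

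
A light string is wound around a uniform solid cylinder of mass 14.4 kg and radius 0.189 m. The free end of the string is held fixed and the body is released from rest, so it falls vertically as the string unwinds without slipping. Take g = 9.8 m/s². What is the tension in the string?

T ≈ 47.0 N

Translation: Mg − T = Ma. Rotation about the center: TR = Iα with I = ½MR².
With a = αR: T = (I/R²)a = (1/2)M a, so Mg = (1 + 0.5000)Ma.
a = g/(1 + 0.5000) = 9.8/1.500 = 6.533 m/s².
T = 0.5000·M·a = (0.5000)(14.4)(6.533) = 47.04 N.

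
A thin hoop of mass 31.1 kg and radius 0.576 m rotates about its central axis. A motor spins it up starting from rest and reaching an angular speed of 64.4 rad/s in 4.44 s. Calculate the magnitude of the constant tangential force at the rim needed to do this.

F ≈ 260 N

I = MR² = (31.1)(0.576)² = 10.32 kg·m².
α = Δω/Δt = (64.4 − 0)/4.44 = 14.50 rad/s².
The required torque is τ = Iα = (10.32)(14.50) = 149.7 N·m.
A tangential force at the rim gives τ = FR, so F = τ/R = 149.7/0.576 = 259.8 N.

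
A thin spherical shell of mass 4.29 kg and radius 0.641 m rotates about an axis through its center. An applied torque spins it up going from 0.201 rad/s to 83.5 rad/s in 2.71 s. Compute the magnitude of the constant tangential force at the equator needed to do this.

F ≈ 56.4 N

I = (2/3)MR² = (2/3)(4.29)(0.641)² = 1.175 kg·m².
α = Δω/Δt = (83.5 − 0.201)/2.71 = 30.74 rad/s².
The required torque is τ = Iα = (1.175)(30.74) = 36.12 N·m.
A tangential force at the equator gives τ = FR, so F = τ/R = 36.12/0.641 = 56.35 N.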